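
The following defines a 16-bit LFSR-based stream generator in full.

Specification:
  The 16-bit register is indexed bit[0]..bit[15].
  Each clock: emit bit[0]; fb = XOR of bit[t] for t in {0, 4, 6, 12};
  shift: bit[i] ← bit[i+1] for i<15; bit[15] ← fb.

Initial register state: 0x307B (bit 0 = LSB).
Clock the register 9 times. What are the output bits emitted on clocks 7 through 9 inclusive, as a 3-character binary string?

reg_0 = 0x307B
clock 1: out=1, reg = 0x183D
clock 2: out=1, reg = 0x8C1E
clock 3: out=0, reg = 0xC60F
clock 4: out=1, reg = 0xE307
clock 5: out=1, reg = 0xF183
clock 6: out=1, reg = 0x78C1
clock 7: out=1, reg = 0xBC60
clock 8: out=0, reg = 0x5E30
clock 9: out=0, reg = 0x2F18

100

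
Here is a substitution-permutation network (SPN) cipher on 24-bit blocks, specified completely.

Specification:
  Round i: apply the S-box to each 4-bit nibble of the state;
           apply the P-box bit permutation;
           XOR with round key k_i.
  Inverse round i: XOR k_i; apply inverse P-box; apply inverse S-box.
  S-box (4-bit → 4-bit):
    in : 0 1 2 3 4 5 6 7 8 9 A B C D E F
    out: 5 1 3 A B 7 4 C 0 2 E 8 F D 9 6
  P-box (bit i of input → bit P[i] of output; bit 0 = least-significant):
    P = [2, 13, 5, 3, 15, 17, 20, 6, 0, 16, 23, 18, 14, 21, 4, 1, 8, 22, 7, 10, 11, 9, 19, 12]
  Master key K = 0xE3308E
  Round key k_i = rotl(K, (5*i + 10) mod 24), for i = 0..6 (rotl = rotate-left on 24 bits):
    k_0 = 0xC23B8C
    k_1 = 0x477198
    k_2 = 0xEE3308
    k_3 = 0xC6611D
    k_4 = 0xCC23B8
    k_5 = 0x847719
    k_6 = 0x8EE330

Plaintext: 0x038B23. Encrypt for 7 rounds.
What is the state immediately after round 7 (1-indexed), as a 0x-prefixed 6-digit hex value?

0x08989F

s_0 = plaintext = 0x038B23
s_1 = Round(s_0, k_0) = 0x8C9784
s_2 = Round(s_1, k_1) = 0xA35414
s_3 = Round(s_2, k_2) = 0x83C515
s_4 = Round(s_3, k_3) = 0x27852A
s_5 = Round(s_4, k_4) = 0x4F8D11
s_6 = Round(s_5, k_5) = 0x40ED9C
s_7 = Round(s_6, k_6) = 0x08989F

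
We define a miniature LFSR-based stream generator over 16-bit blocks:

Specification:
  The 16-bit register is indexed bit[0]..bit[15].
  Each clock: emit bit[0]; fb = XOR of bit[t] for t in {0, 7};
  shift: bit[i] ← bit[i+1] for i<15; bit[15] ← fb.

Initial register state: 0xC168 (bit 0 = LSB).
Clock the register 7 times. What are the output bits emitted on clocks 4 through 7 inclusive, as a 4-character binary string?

1011

reg_0 = 0xC168
clock 1: out=0, reg = 0x60B4
clock 2: out=0, reg = 0xB05A
clock 3: out=0, reg = 0x582D
clock 4: out=1, reg = 0xAC16
clock 5: out=0, reg = 0x560B
clock 6: out=1, reg = 0xAB05
clock 7: out=1, reg = 0xD582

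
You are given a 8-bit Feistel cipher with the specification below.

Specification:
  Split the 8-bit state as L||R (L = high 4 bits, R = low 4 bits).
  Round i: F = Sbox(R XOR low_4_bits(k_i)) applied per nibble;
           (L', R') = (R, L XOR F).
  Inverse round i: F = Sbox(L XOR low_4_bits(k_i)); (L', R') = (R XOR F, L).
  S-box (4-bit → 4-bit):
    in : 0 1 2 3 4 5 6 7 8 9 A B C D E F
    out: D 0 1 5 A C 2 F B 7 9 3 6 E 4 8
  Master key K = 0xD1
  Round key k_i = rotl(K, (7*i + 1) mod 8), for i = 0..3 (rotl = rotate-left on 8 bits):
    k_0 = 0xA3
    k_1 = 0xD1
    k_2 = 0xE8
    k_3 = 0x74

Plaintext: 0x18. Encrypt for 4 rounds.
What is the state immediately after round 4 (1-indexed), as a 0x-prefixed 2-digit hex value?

s_0 = plaintext = 0x18
s_1 = Round(s_0, k_0) = 0x82
s_2 = Round(s_1, k_1) = 0x2D
s_3 = Round(s_2, k_2) = 0xDE
s_4 = Round(s_3, k_3) = 0xE4

0xE4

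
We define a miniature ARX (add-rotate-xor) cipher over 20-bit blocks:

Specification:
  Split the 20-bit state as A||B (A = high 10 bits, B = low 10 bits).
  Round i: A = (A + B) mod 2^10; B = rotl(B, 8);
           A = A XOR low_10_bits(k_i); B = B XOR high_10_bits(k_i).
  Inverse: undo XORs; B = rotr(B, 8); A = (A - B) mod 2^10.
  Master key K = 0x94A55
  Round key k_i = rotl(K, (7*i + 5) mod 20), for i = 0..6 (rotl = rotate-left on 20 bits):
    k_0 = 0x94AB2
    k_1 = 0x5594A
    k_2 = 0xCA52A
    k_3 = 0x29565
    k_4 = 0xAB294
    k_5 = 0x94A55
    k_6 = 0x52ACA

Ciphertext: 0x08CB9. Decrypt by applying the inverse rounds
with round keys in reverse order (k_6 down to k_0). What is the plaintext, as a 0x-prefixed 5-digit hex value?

s_0 = ciphertext = 0x08CB9
s_1 = InvRound(s_0, k_6) = 0xC73CD
s_2 = InvRound(s_1, k_5) = 0xB327D
s_3 = InvRound(s_2, k_4) = 0x45344
s_4 = InvRound(s_3, k_3) = 0x3AB87
s_5 = InvRound(s_4, k_2) = 0xC22B8
s_6 = InvRound(s_5, k_1) = 0xA1FBB
s_7 = InvRound(s_6, k_0) = 0x243A5

0x243A5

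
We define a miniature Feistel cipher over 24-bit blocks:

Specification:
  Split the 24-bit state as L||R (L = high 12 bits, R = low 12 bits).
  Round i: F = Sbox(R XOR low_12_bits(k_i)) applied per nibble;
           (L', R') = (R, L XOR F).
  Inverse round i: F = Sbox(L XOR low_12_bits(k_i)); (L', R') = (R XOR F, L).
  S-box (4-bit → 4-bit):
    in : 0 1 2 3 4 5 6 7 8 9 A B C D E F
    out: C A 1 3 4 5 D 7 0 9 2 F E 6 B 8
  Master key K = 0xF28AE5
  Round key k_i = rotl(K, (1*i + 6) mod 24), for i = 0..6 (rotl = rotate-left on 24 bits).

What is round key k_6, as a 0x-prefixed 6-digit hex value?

0xAE5F28

K = 0xF28AE5
k_0 = rotl(K, (1*0+6) mod 24) = rotl(K, 6) = 0xA2B97C
k_1 = rotl(K, (1*1+6) mod 24) = rotl(K, 7) = 0x4572F9
k_2 = rotl(K, (1*2+6) mod 24) = rotl(K, 8) = 0x8AE5F2
k_3 = rotl(K, (1*3+6) mod 24) = rotl(K, 9) = 0x15CBE5
k_4 = rotl(K, (1*4+6) mod 24) = rotl(K, 10) = 0x2B97CA
k_5 = rotl(K, (1*5+6) mod 24) = rotl(K, 11) = 0x572F94
k_6 = rotl(K, (1*6+6) mod 24) = rotl(K, 12) = 0xAE5F28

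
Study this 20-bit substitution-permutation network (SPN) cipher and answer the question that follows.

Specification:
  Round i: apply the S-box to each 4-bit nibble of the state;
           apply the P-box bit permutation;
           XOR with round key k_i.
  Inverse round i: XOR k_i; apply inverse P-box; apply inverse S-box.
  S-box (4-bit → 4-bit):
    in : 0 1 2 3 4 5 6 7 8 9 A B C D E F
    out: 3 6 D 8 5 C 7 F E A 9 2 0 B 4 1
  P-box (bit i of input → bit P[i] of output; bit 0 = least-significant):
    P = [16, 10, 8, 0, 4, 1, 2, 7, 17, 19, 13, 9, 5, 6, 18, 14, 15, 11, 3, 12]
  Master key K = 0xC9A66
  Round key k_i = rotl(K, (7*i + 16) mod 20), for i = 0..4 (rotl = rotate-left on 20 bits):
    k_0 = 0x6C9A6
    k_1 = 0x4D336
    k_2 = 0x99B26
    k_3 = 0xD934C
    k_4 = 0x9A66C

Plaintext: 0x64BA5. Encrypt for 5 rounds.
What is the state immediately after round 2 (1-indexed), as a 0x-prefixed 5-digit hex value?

s_0 = plaintext = 0x64BA5
s_1 = Round(s_0, k_0) = 0xA401F
s_2 = Round(s_1, k_1) = 0xB4310
s_3 = Round(s_2, k_2) = 0xC9500
s_4 = Round(s_3, k_3) = 0xCF51E
s_5 = Round(s_4, k_4) = 0x9854A

0xB4310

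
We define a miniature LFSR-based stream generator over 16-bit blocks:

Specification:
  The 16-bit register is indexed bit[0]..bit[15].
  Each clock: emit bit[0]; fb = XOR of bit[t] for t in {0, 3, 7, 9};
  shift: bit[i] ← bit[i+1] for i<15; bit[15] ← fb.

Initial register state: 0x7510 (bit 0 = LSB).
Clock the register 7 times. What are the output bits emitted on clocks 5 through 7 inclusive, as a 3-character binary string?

100

reg_0 = 0x7510
clock 1: out=0, reg = 0x3A88
clock 2: out=0, reg = 0x9D44
clock 3: out=0, reg = 0x4EA2
clock 4: out=0, reg = 0x2751
clock 5: out=1, reg = 0x13A8
clock 6: out=0, reg = 0x89D4
clock 7: out=0, reg = 0xC4EA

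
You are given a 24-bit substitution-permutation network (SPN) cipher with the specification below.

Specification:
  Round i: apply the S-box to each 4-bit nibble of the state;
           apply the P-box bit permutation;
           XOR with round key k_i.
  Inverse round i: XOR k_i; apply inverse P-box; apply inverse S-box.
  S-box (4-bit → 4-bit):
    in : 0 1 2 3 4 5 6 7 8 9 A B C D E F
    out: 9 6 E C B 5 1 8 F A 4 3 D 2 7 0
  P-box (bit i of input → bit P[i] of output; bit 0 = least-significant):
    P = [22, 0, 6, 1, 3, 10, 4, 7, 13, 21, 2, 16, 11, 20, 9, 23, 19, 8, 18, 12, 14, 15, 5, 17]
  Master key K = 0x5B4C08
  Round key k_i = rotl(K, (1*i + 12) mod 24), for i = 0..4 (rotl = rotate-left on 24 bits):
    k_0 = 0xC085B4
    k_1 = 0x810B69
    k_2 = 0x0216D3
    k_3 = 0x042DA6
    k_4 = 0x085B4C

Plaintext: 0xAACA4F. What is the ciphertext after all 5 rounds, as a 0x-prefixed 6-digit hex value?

0x7AA7A2

s_0 = plaintext = 0xAACA4F
s_1 = Round(s_0, k_0) = 0x448B18
s_2 = Round(s_1, k_1) = 0x7BF43A
s_3 = Round(s_2, k_2) = 0x293703
s_4 = Round(s_3, k_3) = 0x87BE4C
s_5 = Round(s_4, k_4) = 0x7AA7A2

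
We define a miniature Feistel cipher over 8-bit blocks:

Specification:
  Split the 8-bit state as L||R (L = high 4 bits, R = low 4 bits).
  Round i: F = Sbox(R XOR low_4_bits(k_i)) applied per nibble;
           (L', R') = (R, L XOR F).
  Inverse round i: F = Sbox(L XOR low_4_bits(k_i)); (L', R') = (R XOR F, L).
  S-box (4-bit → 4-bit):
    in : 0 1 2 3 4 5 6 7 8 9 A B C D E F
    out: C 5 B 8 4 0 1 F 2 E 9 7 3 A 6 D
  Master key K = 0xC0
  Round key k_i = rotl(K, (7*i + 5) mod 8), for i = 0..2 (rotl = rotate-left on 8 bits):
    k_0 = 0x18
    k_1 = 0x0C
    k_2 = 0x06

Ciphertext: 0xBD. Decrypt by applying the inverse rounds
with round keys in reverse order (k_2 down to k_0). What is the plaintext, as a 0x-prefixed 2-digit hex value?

s_0 = ciphertext = 0xBD
s_1 = InvRound(s_0, k_2) = 0x7B
s_2 = InvRound(s_1, k_1) = 0xC7
s_3 = InvRound(s_2, k_0) = 0x3C

0x3C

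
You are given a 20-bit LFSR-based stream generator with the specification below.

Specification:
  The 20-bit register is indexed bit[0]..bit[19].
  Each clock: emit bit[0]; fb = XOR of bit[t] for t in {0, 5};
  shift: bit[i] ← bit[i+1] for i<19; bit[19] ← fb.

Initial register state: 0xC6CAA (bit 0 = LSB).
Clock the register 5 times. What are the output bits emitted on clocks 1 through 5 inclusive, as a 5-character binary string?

reg_0 = 0xC6CAA
clock 1: out=0, reg = 0xE3655
clock 2: out=1, reg = 0xF1B2A
clock 3: out=0, reg = 0xF8D95
clock 4: out=1, reg = 0xFC6CA
clock 5: out=0, reg = 0x7E365

01010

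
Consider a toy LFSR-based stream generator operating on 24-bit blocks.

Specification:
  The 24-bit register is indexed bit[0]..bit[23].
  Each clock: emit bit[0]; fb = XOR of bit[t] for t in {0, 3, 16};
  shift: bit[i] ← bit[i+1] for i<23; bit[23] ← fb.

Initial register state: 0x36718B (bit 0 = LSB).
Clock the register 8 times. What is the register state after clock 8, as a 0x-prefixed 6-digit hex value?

reg_0 = 0x36718B
clock 1: out=1, reg = 0x1B38C5
clock 2: out=1, reg = 0x0D9C62
clock 3: out=0, reg = 0x86CE31
clock 4: out=1, reg = 0xC36718
clock 5: out=0, reg = 0x61B38C
clock 6: out=0, reg = 0x30D9C6
clock 7: out=0, reg = 0x186CE3
clock 8: out=1, reg = 0x8C3671

0x8C3671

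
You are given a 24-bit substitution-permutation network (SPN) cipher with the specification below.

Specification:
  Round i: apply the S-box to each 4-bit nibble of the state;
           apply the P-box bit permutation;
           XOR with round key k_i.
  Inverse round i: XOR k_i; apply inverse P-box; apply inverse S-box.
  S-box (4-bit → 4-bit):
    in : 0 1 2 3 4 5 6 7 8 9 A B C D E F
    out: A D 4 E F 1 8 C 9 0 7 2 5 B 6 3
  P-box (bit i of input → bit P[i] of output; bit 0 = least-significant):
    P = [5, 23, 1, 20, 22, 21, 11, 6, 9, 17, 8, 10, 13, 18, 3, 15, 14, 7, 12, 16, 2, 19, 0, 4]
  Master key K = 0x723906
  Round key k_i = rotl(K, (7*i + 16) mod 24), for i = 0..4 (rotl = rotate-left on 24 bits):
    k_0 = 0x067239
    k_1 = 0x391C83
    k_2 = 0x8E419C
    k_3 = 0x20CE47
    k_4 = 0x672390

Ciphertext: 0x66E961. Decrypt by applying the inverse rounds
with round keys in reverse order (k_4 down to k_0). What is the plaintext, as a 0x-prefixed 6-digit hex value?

0x378B75

s_0 = ciphertext = 0x66E961
s_1 = InvRound(s_0, k_4) = 0x7D6575
s_2 = InvRound(s_1, k_3) = 0x06DCC1
s_3 = InvRound(s_2, k_2) = 0x42777B
s_4 = InvRound(s_3, k_1) = 0x0DCA48
s_5 = InvRound(s_4, k_0) = 0x378B75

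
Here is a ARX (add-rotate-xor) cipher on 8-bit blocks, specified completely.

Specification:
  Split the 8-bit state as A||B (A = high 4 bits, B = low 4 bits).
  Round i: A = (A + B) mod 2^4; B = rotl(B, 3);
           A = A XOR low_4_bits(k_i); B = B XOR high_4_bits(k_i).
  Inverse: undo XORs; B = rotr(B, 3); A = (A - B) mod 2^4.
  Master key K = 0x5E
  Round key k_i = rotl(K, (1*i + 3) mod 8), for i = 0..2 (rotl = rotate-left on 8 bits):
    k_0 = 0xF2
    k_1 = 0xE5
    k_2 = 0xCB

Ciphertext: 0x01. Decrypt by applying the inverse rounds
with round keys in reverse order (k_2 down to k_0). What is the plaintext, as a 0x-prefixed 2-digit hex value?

0xFA

s_0 = ciphertext = 0x01
s_1 = InvRound(s_0, k_2) = 0x0B
s_2 = InvRound(s_1, k_1) = 0xBA
s_3 = InvRound(s_2, k_0) = 0xFA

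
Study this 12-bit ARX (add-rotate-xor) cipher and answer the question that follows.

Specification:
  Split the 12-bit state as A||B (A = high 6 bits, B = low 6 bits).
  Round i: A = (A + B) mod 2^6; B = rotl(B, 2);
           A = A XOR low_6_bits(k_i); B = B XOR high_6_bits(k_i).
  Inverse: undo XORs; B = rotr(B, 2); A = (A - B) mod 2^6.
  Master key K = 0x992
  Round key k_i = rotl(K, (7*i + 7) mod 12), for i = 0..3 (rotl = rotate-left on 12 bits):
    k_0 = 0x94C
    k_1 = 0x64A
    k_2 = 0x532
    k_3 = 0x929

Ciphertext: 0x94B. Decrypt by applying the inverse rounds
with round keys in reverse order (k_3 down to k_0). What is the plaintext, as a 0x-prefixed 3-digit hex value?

s_0 = ciphertext = 0x94B
s_1 = InvRound(s_0, k_3) = 0x47B
s_2 = InvRound(s_1, k_2) = 0xA3B
s_3 = InvRound(s_2, k_1) = 0xEA8
s_4 = InvRound(s_3, k_0) = 0x8D3

0x8D3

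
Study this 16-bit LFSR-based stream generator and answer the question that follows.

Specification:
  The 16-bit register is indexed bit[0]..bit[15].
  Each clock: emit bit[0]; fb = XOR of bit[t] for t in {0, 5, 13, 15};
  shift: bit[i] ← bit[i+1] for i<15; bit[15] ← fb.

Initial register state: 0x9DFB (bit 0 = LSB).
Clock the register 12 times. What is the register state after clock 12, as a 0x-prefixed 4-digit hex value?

0x5E79

reg_0 = 0x9DFB
clock 1: out=1, reg = 0xCEFD
clock 2: out=1, reg = 0xE77E
clock 3: out=0, reg = 0xF3BF
clock 4: out=1, reg = 0x79DF
clock 5: out=1, reg = 0x3CEF
clock 6: out=1, reg = 0x9E77
clock 7: out=1, reg = 0xCF3B
clock 8: out=1, reg = 0xE79D
clock 9: out=1, reg = 0xF3CE
clock 10: out=0, reg = 0x79E7
clock 11: out=1, reg = 0xBCF3
clock 12: out=1, reg = 0x5E79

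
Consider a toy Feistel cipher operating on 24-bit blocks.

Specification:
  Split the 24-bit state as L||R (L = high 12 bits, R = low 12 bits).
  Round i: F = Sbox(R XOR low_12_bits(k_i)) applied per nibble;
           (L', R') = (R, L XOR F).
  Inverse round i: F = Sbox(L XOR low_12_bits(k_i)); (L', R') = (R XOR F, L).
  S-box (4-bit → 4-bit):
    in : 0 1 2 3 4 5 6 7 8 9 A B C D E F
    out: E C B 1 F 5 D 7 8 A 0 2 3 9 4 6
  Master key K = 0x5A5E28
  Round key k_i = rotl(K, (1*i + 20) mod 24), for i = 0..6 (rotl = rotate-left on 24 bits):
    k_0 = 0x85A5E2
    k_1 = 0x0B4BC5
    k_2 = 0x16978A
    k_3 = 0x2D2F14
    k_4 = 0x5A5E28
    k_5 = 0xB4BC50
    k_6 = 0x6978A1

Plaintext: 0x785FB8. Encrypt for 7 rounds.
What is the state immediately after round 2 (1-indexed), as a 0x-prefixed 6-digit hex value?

0x7D5C76

s_0 = plaintext = 0x785FB8
s_1 = Round(s_0, k_0) = 0xFB87D5
s_2 = Round(s_1, k_1) = 0x7D5C76
s_3 = Round(s_2, k_2) = 0xC765B6
s_4 = Round(s_3, k_3) = 0x5B6C7D
s_5 = Round(s_4, k_4) = 0xC7DEE3
s_6 = Round(s_5, k_5) = 0xEE375C
s_7 = Round(s_6, k_6) = 0x75C88A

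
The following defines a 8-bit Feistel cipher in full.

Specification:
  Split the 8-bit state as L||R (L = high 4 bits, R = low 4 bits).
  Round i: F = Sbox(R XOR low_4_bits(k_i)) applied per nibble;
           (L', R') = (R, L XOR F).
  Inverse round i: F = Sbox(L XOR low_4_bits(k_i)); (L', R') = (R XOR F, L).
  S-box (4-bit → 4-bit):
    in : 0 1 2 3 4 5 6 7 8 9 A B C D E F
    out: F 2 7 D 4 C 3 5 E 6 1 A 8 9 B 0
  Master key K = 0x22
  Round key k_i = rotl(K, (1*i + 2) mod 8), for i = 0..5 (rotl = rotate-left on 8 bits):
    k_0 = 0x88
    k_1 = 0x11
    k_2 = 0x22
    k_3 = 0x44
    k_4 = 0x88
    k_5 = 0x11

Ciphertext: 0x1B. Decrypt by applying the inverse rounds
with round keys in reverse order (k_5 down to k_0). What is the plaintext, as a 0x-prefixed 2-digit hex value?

s_0 = ciphertext = 0x1B
s_1 = InvRound(s_0, k_5) = 0x41
s_2 = InvRound(s_1, k_4) = 0x94
s_3 = InvRound(s_2, k_3) = 0xD9
s_4 = InvRound(s_3, k_2) = 0x9D
s_5 = InvRound(s_4, k_1) = 0x39
s_6 = InvRound(s_5, k_0) = 0x33

0x33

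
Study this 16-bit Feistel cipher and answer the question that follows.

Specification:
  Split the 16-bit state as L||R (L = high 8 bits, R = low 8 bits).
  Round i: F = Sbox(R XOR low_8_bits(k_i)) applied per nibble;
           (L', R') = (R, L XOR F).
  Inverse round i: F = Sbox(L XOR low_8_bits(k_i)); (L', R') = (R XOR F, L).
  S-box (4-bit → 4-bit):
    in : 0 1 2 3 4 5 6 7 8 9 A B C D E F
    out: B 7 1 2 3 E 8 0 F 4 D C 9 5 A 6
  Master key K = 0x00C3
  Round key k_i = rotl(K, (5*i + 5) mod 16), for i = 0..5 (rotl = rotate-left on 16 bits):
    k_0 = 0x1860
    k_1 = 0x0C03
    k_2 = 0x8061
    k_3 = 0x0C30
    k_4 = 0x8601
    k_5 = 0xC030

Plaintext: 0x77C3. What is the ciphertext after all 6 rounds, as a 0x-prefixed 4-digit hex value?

s_0 = plaintext = 0x77C3
s_1 = Round(s_0, k_0) = 0xC3A5
s_2 = Round(s_1, k_1) = 0xA51B
s_3 = Round(s_2, k_2) = 0x1BA8
s_4 = Round(s_3, k_3) = 0xA854
s_5 = Round(s_4, k_4) = 0x5446
s_6 = Round(s_5, k_5) = 0x465C

0x465C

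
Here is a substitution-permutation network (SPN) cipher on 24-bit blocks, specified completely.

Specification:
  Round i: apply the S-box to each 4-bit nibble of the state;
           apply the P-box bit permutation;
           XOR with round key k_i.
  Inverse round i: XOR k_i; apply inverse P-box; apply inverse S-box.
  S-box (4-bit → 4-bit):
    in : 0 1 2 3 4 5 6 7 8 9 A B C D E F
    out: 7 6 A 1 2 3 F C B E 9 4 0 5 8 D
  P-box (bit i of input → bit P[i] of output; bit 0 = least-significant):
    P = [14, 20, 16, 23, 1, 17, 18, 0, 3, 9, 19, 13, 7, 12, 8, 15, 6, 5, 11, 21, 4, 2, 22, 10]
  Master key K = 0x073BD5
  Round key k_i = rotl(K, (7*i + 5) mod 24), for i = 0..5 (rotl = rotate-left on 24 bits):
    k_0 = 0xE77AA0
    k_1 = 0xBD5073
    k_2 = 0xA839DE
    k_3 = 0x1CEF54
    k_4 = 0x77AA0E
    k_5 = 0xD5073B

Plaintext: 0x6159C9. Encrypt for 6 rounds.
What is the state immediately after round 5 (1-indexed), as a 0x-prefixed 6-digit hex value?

0x6DAFFE

s_0 = plaintext = 0x6159C9
s_1 = Round(s_0, k_0) = 0x3E4414
s_2 = Round(s_1, k_1) = 0x8B4263
s_3 = Round(s_2, k_2) = 0xAE47C9
s_4 = Round(s_3, k_3) = 0xA5DB44
s_5 = Round(s_4, k_4) = 0x6DAFFE
s_6 = Round(s_5, k_5) = 0x19ABE4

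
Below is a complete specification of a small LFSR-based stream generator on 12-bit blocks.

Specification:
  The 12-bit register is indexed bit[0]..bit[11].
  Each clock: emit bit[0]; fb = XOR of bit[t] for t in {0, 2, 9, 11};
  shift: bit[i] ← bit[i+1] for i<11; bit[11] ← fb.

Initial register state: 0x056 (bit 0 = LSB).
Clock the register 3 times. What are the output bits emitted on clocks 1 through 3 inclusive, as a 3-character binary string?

011

reg_0 = 0x056
clock 1: out=0, reg = 0x82B
clock 2: out=1, reg = 0x415
clock 3: out=1, reg = 0x20A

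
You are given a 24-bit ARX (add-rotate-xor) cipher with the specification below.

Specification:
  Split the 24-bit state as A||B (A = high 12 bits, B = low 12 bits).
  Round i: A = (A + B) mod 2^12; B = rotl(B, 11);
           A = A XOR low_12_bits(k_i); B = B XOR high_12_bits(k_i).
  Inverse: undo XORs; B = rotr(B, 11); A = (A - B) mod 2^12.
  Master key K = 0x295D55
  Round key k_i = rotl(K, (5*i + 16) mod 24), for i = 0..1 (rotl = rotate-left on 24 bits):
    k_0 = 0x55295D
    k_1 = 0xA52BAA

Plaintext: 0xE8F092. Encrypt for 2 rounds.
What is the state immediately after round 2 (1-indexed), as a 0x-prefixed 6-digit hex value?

s_0 = plaintext = 0xE8F092
s_1 = Round(s_0, k_0) = 0x67C51B
s_2 = Round(s_1, k_1) = 0x03D0DF

0x03D0DF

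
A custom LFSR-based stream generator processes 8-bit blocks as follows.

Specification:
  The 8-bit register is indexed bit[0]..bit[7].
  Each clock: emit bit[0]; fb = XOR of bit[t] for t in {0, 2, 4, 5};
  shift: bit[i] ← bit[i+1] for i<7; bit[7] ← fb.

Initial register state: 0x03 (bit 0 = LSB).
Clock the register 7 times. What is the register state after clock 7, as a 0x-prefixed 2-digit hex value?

0x56

reg_0 = 0x03
clock 1: out=1, reg = 0x81
clock 2: out=1, reg = 0xC0
clock 3: out=0, reg = 0x60
clock 4: out=0, reg = 0xB0
clock 5: out=0, reg = 0x58
clock 6: out=0, reg = 0xAC
clock 7: out=0, reg = 0x56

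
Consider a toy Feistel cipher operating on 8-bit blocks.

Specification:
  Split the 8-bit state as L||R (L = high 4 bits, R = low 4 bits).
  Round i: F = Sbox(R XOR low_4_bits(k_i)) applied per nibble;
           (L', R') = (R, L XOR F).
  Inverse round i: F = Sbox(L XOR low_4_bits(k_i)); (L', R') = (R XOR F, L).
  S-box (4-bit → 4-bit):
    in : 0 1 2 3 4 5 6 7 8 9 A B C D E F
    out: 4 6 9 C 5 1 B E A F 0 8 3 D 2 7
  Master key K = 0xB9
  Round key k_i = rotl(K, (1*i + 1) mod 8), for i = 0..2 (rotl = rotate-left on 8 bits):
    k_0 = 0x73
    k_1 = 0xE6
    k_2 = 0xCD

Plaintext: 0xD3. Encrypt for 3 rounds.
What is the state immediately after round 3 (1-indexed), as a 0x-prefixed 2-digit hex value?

0x46

s_0 = plaintext = 0xD3
s_1 = Round(s_0, k_0) = 0x39
s_2 = Round(s_1, k_1) = 0x94
s_3 = Round(s_2, k_2) = 0x46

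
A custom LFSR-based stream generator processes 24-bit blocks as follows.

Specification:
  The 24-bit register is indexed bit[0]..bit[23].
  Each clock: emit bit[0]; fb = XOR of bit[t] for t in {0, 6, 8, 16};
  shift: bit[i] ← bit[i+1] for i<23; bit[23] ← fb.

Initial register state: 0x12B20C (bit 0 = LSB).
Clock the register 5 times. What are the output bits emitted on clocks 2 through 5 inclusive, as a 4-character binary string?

reg_0 = 0x12B20C
clock 1: out=0, reg = 0x095906
clock 2: out=0, reg = 0x04AC83
clock 3: out=1, reg = 0x825641
clock 4: out=1, reg = 0x412B20
clock 5: out=0, reg = 0x209590

0110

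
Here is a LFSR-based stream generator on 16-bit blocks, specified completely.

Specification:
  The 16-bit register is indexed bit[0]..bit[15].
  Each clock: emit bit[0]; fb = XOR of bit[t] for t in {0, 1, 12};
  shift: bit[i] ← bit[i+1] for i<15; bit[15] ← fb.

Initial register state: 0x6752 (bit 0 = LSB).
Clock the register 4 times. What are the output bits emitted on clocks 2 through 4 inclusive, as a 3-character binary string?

100

reg_0 = 0x6752
clock 1: out=0, reg = 0xB3A9
clock 2: out=1, reg = 0x59D4
clock 3: out=0, reg = 0xACEA
clock 4: out=0, reg = 0xD675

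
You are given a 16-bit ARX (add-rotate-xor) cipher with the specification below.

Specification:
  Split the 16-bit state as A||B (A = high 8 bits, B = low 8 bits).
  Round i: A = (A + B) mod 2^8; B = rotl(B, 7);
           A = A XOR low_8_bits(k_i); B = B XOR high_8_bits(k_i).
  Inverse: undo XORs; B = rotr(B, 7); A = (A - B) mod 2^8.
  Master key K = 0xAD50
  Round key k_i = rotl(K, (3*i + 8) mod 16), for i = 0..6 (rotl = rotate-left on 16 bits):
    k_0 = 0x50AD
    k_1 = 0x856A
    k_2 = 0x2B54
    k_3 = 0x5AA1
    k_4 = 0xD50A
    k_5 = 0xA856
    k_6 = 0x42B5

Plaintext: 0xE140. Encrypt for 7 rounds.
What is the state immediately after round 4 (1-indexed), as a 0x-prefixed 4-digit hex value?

s_0 = plaintext = 0xE140
s_1 = Round(s_0, k_0) = 0x8C70
s_2 = Round(s_1, k_1) = 0x96BD
s_3 = Round(s_2, k_2) = 0x07F5
s_4 = Round(s_3, k_3) = 0x5DA0
s_5 = Round(s_4, k_4) = 0xF785
s_6 = Round(s_5, k_5) = 0x2A6A
s_7 = Round(s_6, k_6) = 0x2177

0x5DA0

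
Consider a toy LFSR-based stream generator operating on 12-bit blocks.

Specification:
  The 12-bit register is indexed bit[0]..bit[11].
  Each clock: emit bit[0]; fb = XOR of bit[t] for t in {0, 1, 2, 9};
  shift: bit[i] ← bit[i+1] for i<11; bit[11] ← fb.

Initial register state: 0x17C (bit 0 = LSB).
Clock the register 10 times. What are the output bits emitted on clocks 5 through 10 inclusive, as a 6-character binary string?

111010

reg_0 = 0x17C
clock 1: out=0, reg = 0x8BE
clock 2: out=0, reg = 0x45F
clock 3: out=1, reg = 0xA2F
clock 4: out=1, reg = 0x517
clock 5: out=1, reg = 0xA8B
clock 6: out=1, reg = 0xD45
clock 7: out=1, reg = 0x6A2
clock 8: out=0, reg = 0x351
clock 9: out=1, reg = 0x1A8
clock 10: out=0, reg = 0x0D4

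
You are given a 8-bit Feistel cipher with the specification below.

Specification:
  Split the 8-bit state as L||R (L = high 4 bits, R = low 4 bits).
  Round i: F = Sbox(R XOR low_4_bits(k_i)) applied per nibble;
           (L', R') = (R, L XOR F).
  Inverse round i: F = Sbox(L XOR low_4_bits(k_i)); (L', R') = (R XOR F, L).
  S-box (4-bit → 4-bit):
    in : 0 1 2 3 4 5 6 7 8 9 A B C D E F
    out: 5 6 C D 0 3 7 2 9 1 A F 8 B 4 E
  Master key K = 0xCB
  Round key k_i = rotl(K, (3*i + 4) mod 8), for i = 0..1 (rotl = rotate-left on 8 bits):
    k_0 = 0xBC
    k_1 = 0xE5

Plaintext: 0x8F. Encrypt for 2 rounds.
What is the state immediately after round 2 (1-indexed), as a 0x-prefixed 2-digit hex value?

0x5A

s_0 = plaintext = 0x8F
s_1 = Round(s_0, k_0) = 0xF5
s_2 = Round(s_1, k_1) = 0x5A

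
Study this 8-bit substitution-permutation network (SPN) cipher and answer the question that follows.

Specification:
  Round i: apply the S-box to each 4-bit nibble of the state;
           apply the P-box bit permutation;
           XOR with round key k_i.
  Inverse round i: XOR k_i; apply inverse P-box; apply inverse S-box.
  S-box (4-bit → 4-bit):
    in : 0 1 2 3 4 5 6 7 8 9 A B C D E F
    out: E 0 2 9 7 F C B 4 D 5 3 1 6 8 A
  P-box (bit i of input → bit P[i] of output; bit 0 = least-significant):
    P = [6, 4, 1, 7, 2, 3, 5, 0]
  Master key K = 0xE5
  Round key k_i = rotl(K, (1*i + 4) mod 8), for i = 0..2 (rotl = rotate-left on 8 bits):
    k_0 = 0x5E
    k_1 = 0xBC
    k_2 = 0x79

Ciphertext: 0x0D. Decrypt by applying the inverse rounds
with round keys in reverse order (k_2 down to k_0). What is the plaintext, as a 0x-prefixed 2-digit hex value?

0x6A

s_0 = ciphertext = 0x0D
s_1 = InvRound(s_0, k_2) = 0xAB
s_2 = InvRound(s_1, k_1) = 0x3D
s_3 = InvRound(s_2, k_0) = 0x6A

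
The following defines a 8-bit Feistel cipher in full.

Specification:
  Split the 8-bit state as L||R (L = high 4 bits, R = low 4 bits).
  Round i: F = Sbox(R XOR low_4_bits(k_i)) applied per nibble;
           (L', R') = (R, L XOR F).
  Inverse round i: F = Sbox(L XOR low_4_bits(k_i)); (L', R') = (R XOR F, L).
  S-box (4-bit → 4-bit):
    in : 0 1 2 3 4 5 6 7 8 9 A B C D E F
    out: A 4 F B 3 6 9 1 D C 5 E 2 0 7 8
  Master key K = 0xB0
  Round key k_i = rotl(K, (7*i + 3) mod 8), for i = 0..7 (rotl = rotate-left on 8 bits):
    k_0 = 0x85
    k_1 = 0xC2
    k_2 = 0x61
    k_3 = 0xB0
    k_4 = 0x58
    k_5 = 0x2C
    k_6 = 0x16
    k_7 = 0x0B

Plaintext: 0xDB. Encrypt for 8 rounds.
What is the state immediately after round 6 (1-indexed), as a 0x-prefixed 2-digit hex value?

0x18

s_0 = plaintext = 0xDB
s_1 = Round(s_0, k_0) = 0xBA
s_2 = Round(s_1, k_1) = 0xA6
s_3 = Round(s_2, k_2) = 0x6B
s_4 = Round(s_3, k_3) = 0xB8
s_5 = Round(s_4, k_4) = 0x81
s_6 = Round(s_5, k_5) = 0x18
s_7 = Round(s_6, k_6) = 0x86
s_8 = Round(s_7, k_7) = 0x68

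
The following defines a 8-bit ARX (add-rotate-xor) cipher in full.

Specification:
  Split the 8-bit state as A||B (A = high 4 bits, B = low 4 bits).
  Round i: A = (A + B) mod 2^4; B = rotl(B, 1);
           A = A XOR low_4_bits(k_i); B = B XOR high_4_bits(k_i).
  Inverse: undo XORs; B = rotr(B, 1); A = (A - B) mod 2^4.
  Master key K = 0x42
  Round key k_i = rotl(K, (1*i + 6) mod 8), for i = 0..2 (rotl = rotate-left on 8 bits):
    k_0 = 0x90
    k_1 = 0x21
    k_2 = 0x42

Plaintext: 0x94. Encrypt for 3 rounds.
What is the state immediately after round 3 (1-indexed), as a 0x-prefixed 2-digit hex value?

s_0 = plaintext = 0x94
s_1 = Round(s_0, k_0) = 0xD1
s_2 = Round(s_1, k_1) = 0xF0
s_3 = Round(s_2, k_2) = 0xD4

0xD4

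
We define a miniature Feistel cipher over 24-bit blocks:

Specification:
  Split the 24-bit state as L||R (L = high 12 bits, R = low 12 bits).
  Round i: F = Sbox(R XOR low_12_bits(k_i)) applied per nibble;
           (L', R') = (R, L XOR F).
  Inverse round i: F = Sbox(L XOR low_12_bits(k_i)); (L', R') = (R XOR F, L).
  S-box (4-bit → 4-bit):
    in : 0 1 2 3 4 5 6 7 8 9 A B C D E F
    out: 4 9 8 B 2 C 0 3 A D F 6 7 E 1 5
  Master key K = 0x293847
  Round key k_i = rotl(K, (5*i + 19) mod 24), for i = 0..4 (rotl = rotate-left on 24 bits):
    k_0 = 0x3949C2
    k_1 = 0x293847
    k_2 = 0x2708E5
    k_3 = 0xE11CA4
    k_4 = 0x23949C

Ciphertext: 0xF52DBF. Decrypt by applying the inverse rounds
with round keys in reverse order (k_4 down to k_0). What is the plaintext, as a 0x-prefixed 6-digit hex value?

0xE06546

s_0 = ciphertext = 0xF52DBF
s_1 = InvRound(s_0, k_4) = 0xBCEF52
s_2 = InvRound(s_1, k_3) = 0xC5DBCE
s_3 = InvRound(s_2, k_2) = 0x9A4C5D
s_4 = InvRound(s_3, k_1) = 0x5469A4
s_5 = InvRound(s_4, k_0) = 0xE06546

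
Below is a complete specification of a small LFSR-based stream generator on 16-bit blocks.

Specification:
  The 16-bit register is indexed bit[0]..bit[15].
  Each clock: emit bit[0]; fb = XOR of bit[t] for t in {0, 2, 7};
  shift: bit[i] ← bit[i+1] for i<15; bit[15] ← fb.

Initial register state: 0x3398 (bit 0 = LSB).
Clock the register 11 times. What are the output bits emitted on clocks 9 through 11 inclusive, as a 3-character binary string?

110

reg_0 = 0x3398
clock 1: out=0, reg = 0x99CC
clock 2: out=0, reg = 0x4CE6
clock 3: out=0, reg = 0x2673
clock 4: out=1, reg = 0x9339
clock 5: out=1, reg = 0xC99C
clock 6: out=0, reg = 0x64CE
clock 7: out=0, reg = 0x3267
clock 8: out=1, reg = 0x1933
clock 9: out=1, reg = 0x8C99
clock 10: out=1, reg = 0x464C
clock 11: out=0, reg = 0xA326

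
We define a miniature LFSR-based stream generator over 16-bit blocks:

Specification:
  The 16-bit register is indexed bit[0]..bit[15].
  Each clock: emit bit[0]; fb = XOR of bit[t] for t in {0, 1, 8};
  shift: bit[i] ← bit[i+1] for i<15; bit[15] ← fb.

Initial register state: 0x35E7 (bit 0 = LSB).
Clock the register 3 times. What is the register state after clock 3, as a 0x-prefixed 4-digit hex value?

reg_0 = 0x35E7
clock 1: out=1, reg = 0x9AF3
clock 2: out=1, reg = 0x4D79
clock 3: out=1, reg = 0x26BC

0x26BC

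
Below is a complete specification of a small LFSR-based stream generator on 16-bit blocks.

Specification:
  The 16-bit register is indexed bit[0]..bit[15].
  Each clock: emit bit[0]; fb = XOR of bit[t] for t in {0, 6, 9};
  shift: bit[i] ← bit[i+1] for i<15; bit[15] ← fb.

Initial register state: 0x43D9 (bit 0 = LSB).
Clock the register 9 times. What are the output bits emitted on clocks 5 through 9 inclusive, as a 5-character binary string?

10111

reg_0 = 0x43D9
clock 1: out=1, reg = 0xA1EC
clock 2: out=0, reg = 0xD0F6
clock 3: out=0, reg = 0xE87B
clock 4: out=1, reg = 0x743D
clock 5: out=1, reg = 0xBA1E
clock 6: out=0, reg = 0xDD0F
clock 7: out=1, reg = 0xEE87
clock 8: out=1, reg = 0x7743
clock 9: out=1, reg = 0xBBA1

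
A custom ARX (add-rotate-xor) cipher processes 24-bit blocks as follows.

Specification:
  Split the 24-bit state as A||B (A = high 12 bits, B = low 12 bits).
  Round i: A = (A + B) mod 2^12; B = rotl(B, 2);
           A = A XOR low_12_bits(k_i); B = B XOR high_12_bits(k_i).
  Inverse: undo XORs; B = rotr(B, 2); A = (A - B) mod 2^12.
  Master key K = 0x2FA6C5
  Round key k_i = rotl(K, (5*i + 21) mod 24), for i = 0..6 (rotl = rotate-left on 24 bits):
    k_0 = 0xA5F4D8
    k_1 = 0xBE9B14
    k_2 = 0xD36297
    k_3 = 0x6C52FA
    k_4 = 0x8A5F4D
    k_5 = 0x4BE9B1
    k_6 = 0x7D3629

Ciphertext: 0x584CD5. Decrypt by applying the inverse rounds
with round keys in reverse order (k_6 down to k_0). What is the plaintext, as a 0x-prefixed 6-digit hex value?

0xABAA22

s_0 = ciphertext = 0x584CD5
s_1 = InvRound(s_0, k_6) = 0x8ECAC1
s_2 = InvRound(s_1, k_5) = 0x1BEF9F
s_3 = InvRound(s_2, k_4) = 0x5259CE
s_4 = InvRound(s_3, k_3) = 0x81DFC2
s_5 = InvRound(s_4, k_2) = 0x9CD0BD
s_6 = InvRound(s_5, k_1) = 0x0042D5
s_7 = InvRound(s_6, k_0) = 0xABAA22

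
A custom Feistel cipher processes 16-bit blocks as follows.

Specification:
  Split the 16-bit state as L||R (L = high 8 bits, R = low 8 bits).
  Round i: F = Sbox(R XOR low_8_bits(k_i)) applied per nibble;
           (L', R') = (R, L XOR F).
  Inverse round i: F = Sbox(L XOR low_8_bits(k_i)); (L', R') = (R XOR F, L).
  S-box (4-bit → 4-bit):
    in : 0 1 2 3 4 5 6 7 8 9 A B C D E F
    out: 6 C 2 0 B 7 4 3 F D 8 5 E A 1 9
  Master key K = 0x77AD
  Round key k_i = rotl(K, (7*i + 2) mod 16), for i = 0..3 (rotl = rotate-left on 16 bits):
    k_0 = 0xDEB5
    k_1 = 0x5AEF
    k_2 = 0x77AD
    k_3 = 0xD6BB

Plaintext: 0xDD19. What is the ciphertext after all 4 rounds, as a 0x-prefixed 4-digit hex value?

s_0 = plaintext = 0xDD19
s_1 = Round(s_0, k_0) = 0x1953
s_2 = Round(s_1, k_1) = 0x5347
s_3 = Round(s_2, k_2) = 0x474B
s_4 = Round(s_3, k_3) = 0x4BD1

0x4BD1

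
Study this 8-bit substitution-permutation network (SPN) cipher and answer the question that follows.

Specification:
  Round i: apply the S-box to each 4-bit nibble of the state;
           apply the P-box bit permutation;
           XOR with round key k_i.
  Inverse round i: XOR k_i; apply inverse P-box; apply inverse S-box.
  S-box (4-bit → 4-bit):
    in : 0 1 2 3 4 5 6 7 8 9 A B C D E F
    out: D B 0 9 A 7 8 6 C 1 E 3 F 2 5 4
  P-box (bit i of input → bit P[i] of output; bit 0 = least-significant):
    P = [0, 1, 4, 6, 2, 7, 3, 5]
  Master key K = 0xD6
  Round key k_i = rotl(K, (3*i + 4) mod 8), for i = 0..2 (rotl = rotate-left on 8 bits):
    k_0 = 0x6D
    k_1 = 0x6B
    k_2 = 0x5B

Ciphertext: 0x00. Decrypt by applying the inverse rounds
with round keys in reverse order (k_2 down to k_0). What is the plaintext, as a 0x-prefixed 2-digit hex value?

s_0 = ciphertext = 0x00
s_1 = InvRound(s_0, k_2) = 0xFC
s_2 = InvRound(s_1, k_1) = 0xB5
s_3 = InvRound(s_2, k_0) = 0x78

0x78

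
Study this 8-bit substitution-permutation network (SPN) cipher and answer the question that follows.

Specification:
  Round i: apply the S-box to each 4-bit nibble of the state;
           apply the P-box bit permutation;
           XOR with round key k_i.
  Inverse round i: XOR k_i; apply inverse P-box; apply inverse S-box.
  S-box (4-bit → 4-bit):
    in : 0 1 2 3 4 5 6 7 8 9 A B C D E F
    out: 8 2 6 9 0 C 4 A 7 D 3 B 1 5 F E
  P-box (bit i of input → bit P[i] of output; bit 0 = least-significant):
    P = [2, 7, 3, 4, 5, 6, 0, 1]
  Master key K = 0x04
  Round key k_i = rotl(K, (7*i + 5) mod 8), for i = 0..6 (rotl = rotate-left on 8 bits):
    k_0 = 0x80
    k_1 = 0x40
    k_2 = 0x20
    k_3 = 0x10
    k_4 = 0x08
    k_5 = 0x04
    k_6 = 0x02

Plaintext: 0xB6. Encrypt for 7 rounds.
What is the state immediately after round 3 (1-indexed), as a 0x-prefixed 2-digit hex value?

0xD0

s_0 = plaintext = 0xB6
s_1 = Round(s_0, k_0) = 0xEA
s_2 = Round(s_1, k_1) = 0xA7
s_3 = Round(s_2, k_2) = 0xD0
s_4 = Round(s_3, k_3) = 0x21
s_5 = Round(s_4, k_4) = 0xC9
s_6 = Round(s_5, k_5) = 0x38
s_7 = Round(s_6, k_6) = 0xAC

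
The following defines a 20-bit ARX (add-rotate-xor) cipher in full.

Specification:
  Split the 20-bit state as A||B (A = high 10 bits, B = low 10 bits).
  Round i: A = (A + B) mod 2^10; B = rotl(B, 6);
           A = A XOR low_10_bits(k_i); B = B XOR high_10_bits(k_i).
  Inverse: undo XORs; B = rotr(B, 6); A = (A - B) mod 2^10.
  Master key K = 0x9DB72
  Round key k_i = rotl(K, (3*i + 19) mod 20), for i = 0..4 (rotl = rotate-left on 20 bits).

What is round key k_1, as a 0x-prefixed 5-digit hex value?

0x76DCA

K = 0x9DB72
k_0 = rotl(K, (3*0+19) mod 20) = rotl(K, 19) = 0x4EDB9
k_1 = rotl(K, (3*1+19) mod 20) = rotl(K, 2) = 0x76DCA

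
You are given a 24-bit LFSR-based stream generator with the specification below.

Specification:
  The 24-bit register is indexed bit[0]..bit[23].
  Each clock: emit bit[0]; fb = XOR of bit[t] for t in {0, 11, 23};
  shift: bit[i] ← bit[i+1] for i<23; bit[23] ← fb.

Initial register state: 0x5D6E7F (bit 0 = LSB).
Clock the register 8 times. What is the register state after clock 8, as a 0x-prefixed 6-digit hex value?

0x4E5D6E

reg_0 = 0x5D6E7F
clock 1: out=1, reg = 0x2EB73F
clock 2: out=1, reg = 0x975B9F
clock 3: out=1, reg = 0xCBADCF
clock 4: out=1, reg = 0xE5D6E7
clock 5: out=1, reg = 0x72EB73
clock 6: out=1, reg = 0x3975B9
clock 7: out=1, reg = 0x9CBADC
clock 8: out=0, reg = 0x4E5D6E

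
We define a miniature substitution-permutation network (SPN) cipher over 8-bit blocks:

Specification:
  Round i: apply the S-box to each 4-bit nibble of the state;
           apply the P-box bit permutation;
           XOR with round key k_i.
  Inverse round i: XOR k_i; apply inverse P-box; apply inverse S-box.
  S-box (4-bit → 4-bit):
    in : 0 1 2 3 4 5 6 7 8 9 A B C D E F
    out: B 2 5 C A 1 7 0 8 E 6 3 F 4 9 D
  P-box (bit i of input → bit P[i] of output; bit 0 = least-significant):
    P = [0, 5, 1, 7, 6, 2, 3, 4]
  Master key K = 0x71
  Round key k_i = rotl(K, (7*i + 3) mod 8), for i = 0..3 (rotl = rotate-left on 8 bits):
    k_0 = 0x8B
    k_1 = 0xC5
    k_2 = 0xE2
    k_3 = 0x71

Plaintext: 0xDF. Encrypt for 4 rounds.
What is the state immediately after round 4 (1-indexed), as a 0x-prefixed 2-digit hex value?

s_0 = plaintext = 0xDF
s_1 = Round(s_0, k_0) = 0x00
s_2 = Round(s_1, k_1) = 0x30
s_3 = Round(s_2, k_2) = 0x5B
s_4 = Round(s_3, k_3) = 0x10

0x10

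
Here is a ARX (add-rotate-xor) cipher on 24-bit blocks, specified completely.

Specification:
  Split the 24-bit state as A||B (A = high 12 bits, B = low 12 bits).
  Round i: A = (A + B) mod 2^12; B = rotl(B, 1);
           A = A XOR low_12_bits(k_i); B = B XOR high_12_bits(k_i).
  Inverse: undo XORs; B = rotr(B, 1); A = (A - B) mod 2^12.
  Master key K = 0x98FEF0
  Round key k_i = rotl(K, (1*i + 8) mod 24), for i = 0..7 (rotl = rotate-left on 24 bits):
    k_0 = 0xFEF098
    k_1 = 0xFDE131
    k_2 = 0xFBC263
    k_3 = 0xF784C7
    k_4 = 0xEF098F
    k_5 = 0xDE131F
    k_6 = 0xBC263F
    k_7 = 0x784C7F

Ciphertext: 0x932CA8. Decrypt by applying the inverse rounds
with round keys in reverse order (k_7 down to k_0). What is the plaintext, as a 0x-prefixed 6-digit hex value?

s_0 = ciphertext = 0x932CA8
s_1 = InvRound(s_0, k_7) = 0xFB7596
s_2 = InvRound(s_1, k_6) = 0x25E72A
s_3 = InvRound(s_2, k_5) = 0x3DCD65
s_4 = InvRound(s_3, k_4) = 0x0899CA
s_5 = InvRound(s_4, k_3) = 0x0F5359
s_6 = InvRound(s_5, k_2) = 0x424E72
s_7 = InvRound(s_6, k_1) = 0x43F0D6
s_8 = InvRound(s_7, k_0) = 0x50BF9C

0x50BF9C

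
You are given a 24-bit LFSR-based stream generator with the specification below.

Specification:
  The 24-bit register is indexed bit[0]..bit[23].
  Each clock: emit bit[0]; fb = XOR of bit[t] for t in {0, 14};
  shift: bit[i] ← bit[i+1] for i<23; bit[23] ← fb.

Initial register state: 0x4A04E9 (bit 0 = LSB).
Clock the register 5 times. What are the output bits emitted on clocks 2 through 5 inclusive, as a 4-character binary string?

0010

reg_0 = 0x4A04E9
clock 1: out=1, reg = 0xA50274
clock 2: out=0, reg = 0x52813A
clock 3: out=0, reg = 0x29409D
clock 4: out=1, reg = 0x14A04E
clock 5: out=0, reg = 0x0A5027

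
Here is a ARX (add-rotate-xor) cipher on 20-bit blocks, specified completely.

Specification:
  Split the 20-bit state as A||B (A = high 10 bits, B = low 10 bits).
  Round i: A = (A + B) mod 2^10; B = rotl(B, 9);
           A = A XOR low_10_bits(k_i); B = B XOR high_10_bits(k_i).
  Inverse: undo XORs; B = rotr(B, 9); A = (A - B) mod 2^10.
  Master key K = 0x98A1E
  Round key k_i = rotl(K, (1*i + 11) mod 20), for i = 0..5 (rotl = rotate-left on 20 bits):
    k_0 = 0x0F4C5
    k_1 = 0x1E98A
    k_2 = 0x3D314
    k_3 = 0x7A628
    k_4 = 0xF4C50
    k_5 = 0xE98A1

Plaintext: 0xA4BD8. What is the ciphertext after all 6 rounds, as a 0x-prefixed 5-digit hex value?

s_0 = plaintext = 0xA4BD8
s_1 = Round(s_0, k_0) = 0xABDD1
s_2 = Round(s_1, k_1) = 0x42A92
s_3 = Round(s_2, k_2) = 0x221BD
s_4 = Round(s_3, k_3) = 0x1B737
s_5 = Round(s_4, k_4) = 0xFD048
s_6 = Round(s_5, k_5) = 0x27782

0x27782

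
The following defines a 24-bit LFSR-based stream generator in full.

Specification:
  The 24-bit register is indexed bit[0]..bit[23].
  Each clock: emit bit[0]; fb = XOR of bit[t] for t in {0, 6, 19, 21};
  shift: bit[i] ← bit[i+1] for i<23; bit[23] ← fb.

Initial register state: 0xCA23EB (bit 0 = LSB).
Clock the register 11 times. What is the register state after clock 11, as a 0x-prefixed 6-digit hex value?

reg_0 = 0xCA23EB
clock 1: out=1, reg = 0xE511F5
clock 2: out=1, reg = 0xF288FA
clock 3: out=0, reg = 0x79447D
clock 4: out=1, reg = 0x3CA23E
clock 5: out=0, reg = 0x1E511F
clock 6: out=1, reg = 0x0F288F
clock 7: out=1, reg = 0x079447
clock 8: out=1, reg = 0x03CA23
clock 9: out=1, reg = 0x81E511
clock 10: out=1, reg = 0xC0F288
clock 11: out=0, reg = 0x607944

0x607944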